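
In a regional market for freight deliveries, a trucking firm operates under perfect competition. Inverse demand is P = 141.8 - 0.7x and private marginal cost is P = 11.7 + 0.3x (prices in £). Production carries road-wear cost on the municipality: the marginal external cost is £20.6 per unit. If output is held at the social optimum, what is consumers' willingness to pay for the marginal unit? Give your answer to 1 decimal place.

P = £65.2

Social marginal cost = private MC + MEC = 32.3 + 0.3x.
Set SMC = demand: 32.3 + 0.3x = 141.8 - 0.7x → x* = 109.5000.
Consumer price on the demand curve at x*: 141.8 − 0.7×109.5000 = 65.1500.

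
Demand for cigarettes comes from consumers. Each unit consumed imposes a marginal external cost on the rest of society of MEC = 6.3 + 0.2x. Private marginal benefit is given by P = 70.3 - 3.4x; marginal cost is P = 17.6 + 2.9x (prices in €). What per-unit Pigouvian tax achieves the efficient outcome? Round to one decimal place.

Social marginal benefit = demand − MEC = 64.0 - 3.6x.
Set SMB = MC: 64.0 - 3.6x = 17.6 + 2.9x → x* = 7.1385.
The Pigouvian tax equals MEC at x*: 6.3 + 0.2×7.1385 = 7.7277.

tax = €7.7 per unit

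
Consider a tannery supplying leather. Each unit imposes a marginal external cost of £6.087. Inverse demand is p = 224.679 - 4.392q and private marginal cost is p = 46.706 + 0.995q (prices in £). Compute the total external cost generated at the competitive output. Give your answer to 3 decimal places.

£201.099

Market equilibrium (private): 46.706 + 0.995q = 224.679 - 4.392q → q_m = 33.0375.
Total external cost = MEC × q_m = 6.087 × 33.0375 = 201.0993.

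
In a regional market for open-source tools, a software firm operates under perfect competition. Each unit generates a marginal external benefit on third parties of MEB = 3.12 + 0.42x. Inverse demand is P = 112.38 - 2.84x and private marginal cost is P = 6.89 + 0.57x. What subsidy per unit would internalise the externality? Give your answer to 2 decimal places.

subsidy = 18.38 per unit

Social marginal cost = private MC − MEB = 3.77 + 0.15x.
Set SMC = demand: 3.77 + 0.15x = 112.38 - 2.84x → x* = 36.3244.
The Pigouvian subsidy equals MEB at x*: 3.12 + 0.42×36.3244 = 18.3762.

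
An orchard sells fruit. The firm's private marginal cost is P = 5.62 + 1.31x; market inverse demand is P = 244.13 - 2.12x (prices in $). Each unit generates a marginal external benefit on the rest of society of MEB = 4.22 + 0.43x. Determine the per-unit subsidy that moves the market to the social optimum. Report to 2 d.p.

subsidy = $39.01 per unit

Social marginal cost = private MC − MEB = 1.40 + 0.88x.
Set SMC = demand: 1.40 + 0.88x = 244.13 - 2.12x → x* = 80.9100.
The Pigouvian subsidy equals MEB at x*: 4.22 + 0.43×80.9100 = 39.0113.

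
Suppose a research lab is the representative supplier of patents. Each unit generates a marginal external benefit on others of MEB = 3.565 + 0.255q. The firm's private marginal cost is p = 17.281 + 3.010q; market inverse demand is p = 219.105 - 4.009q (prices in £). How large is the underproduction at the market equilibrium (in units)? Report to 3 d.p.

Market equilibrium (private): 17.281 + 3.010q = 219.105 - 4.009q → q_m = 28.7540.
Social marginal cost = private MC − MEB = 13.716 + 2.755q.
Set SMC = demand: 13.716 + 2.755q = 219.105 - 4.009q → q* = 30.3650.
Gap = |28.7540 − 30.3650| = 1.6110.

1.611 units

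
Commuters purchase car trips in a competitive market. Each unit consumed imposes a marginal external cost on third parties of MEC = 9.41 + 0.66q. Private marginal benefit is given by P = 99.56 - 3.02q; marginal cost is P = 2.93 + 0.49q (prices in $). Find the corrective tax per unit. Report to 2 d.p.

tax = $23.21 per unit

Social marginal benefit = demand − MEC = 90.15 - 3.68q.
Set SMB = MC: 90.15 - 3.68q = 2.93 + 0.49q → q* = 20.9161.
The Pigouvian tax equals MEC at q*: 9.41 + 0.66×20.9161 = 23.2146.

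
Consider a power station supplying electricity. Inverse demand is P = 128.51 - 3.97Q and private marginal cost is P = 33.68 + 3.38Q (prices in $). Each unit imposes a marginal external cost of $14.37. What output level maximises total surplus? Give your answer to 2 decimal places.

Q* = 10.95

Social marginal cost = private MC + MEC = 48.05 + 3.38Q.
Set SMC = demand: 48.05 + 3.38Q = 128.51 - 3.97Q → Q* = 10.9469.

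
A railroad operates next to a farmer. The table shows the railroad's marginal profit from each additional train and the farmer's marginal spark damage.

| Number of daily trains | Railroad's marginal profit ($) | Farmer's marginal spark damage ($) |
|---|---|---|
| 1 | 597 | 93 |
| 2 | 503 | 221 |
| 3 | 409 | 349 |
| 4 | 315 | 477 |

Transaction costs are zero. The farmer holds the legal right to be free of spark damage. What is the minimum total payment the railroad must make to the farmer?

Efficient level: marginal profit ≥ marginal spark damage through level 3, so k* = 3.
With the farmer holding the right, the railroad must at least compensate total damage at k*: 93 + 221 + 349 = 663.

$663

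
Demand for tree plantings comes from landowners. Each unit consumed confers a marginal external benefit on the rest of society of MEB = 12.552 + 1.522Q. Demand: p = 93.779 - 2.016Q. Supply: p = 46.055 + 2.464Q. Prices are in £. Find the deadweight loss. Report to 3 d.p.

Market equilibrium (private): 46.055 + 2.464Q = 93.779 - 2.016Q → Q_m = 10.6527.
Social marginal benefit = demand + MEB = 106.331 - 0.494Q.
Set SMB = MC: 106.331 - 0.494Q = 46.055 + 2.464Q → Q* = 20.3773.
Height of the DWL triangle at Q_m is SMB(Q_m) − MC(Q_m) = MEB(Q_m) = 28.7654.
DWL = ½ × 9.7246 × 28.7654 = 139.8660.

DWL = £139.866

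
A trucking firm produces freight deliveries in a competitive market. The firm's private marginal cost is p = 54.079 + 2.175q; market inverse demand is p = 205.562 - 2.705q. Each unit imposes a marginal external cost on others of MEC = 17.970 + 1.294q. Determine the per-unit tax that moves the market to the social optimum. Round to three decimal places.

tax = 45.953 per unit

Social marginal cost = private MC + MEC = 72.049 + 3.469q.
Set SMC = demand: 72.049 + 3.469q = 205.562 - 2.705q → q* = 21.6250.
The Pigouvian tax equals MEC at q*: 17.970 + 1.294×21.6250 = 45.9528.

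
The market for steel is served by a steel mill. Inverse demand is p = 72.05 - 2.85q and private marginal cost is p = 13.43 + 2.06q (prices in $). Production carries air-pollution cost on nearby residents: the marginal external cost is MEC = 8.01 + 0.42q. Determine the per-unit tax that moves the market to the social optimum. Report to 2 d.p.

tax = $12.00 per unit

Social marginal cost = private MC + MEC = 21.44 + 2.48q.
Set SMC = demand: 21.44 + 2.48q = 72.05 - 2.85q → q* = 9.4953.
The Pigouvian tax equals MEC at q*: 8.01 + 0.42×9.4953 = 11.9980.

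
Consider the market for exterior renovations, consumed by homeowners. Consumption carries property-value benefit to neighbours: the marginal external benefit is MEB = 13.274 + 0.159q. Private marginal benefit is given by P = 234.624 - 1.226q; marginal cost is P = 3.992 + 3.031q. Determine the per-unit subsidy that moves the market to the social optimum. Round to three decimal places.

Social marginal benefit = demand + MEB = 247.898 - 1.067q.
Set SMB = MC: 247.898 - 1.067q = 3.992 + 3.031q → q* = 59.5183.
The Pigouvian subsidy equals MEB at q*: 13.274 + 0.159×59.5183 = 22.7374.

subsidy = 22.737 per unit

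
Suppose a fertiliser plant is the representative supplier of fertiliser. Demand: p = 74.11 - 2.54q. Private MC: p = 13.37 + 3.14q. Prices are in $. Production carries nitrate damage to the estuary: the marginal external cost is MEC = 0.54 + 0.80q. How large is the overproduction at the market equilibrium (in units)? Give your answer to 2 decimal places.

1.40 units

Market equilibrium (private): 13.37 + 3.14q = 74.11 - 2.54q → q_m = 10.6937.
Social marginal cost = private MC + MEC = 13.91 + 3.94q.
Set SMC = demand: 13.91 + 3.94q = 74.11 - 2.54q → q* = 9.2901.
Gap = |10.6937 − 9.2901| = 1.4036.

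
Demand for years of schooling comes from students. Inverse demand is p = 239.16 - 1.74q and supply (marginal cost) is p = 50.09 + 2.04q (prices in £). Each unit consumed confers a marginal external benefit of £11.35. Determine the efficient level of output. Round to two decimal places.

Social marginal benefit = demand + MEB = 250.51 - 1.74q.
Set SMB = MC: 250.51 - 1.74q = 50.09 + 2.04q → q* = 53.0212.

q* = 53.02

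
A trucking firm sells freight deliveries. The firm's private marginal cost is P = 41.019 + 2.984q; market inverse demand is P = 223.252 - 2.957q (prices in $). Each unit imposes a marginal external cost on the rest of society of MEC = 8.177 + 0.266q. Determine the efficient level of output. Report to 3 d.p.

Social marginal cost = private MC + MEC = 49.196 + 3.250q.
Set SMC = demand: 49.196 + 3.250q = 223.252 - 2.957q → q* = 28.0419.

q* = 28.042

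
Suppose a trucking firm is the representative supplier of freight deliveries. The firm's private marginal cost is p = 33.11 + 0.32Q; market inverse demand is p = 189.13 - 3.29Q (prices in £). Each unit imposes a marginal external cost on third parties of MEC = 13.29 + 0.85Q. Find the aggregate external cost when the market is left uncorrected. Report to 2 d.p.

£1368.22

Market equilibrium (private): 33.11 + 0.32Q = 189.13 - 3.29Q → Q_m = 43.2188.
Total external cost = ∫₀^{Q_m} (13.29 + 0.85Q) dQ = 13.29×43.2188 + ½×0.85×43.2188² = 1368.2203.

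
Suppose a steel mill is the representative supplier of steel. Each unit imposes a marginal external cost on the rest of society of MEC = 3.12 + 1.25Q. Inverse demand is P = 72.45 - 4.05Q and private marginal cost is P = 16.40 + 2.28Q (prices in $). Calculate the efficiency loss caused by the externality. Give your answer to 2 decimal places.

DWL = $13.28

Market equilibrium (private): 16.40 + 2.28Q = 72.45 - 4.05Q → Q_m = 8.8547.
Social marginal cost = private MC + MEC = 19.52 + 3.53Q.
Set SMC = demand: 19.52 + 3.53Q = 72.45 - 4.05Q → Q* = 6.9828.
The welfare-loss triangle has base |Q_m − Q*| and height MEC(Q_m) (the vertical gap between SMC and demand is zero at Q* and MEC at Q_m).
DWL = ½ × 1.8719 × 14.1883 = 13.2795.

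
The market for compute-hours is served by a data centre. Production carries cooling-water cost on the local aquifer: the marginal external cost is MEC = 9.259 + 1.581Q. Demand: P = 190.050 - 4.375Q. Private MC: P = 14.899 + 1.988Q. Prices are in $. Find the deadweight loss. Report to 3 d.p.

DWL = $175.325

Market equilibrium (private): 14.899 + 1.988Q = 190.050 - 4.375Q → Q_m = 27.5265.
Social marginal cost = private MC + MEC = 24.158 + 3.569Q.
Set SMC = demand: 24.158 + 3.569Q = 190.050 - 4.375Q → Q* = 20.8827.
Between Q* and Q_m the wedge SMC − demand runs linearly from 0 to MEC(Q_m), so the loss is a triangle.
DWL = ½ × 6.6438 × 52.7784 = 175.3246.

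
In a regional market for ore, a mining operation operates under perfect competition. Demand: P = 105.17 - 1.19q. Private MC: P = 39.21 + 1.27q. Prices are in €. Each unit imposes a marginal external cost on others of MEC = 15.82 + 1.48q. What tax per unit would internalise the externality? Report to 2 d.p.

tax = €34.65 per unit

Social marginal cost = private MC + MEC = 55.03 + 2.75q.
Set SMC = demand: 55.03 + 2.75q = 105.17 - 1.19q → q* = 12.7259.
The Pigouvian tax equals MEC at q*: 15.82 + 1.48×12.7259 = 34.6543.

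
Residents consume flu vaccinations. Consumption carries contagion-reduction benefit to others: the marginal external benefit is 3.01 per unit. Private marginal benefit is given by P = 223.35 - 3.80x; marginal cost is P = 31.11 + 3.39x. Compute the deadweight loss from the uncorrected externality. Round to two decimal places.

Market equilibrium (private): 31.11 + 3.39x = 223.35 - 3.80x → x_m = 26.7371.
Social marginal benefit = demand + MEB = 226.36 - 3.80x.
Set SMB = MC: 226.36 - 3.80x = 31.11 + 3.39x → x* = 27.1558.
The welfare-loss triangle has base |x_m − x*| and height MEB(x_m) (the vertical gap between SMB and MC is zero at x* and MEB at x_m).
DWL = ½ × 0.4187 × 3.0100 = 0.6301.

DWL = 0.63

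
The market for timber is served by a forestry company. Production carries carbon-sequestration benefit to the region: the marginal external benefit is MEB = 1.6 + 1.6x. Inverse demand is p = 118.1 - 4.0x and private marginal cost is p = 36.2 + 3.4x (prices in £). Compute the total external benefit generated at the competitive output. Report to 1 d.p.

£115.7

Market equilibrium (private): 36.2 + 3.4x = 118.1 - 4.0x → x_m = 11.0676.
Total external benefit = ∫₀^{x_m} (1.6 + 1.6x) dx = 1.6×11.0676 + ½×1.6×11.0676² = 115.7016.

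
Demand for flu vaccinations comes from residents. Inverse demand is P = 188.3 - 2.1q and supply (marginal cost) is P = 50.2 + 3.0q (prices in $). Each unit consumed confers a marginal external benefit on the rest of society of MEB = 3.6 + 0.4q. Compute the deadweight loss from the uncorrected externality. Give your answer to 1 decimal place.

DWL = $22.2

Market equilibrium (private): 50.2 + 3.0q = 188.3 - 2.1q → q_m = 27.0784.
Social marginal benefit = demand + MEB = 191.9 - 1.7q.
Set SMB = MC: 191.9 - 1.7q = 50.2 + 3.0q → q* = 30.1489.
Between q* and q_m the wedge SMB − MC runs linearly from 0 to MEB(q_m), so the loss is a triangle.
DWL = ½ × 3.0705 × 14.4314 = 22.1558.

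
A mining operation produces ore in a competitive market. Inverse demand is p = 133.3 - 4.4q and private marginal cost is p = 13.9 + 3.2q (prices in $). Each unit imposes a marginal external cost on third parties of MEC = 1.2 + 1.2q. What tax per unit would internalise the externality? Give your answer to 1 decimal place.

tax = $17.3 per unit

Social marginal cost = private MC + MEC = 15.1 + 4.4q.
Set SMC = demand: 15.1 + 4.4q = 133.3 - 4.4q → q* = 13.4318.
The Pigouvian tax equals MEC at q*: 1.2 + 1.2×13.4318 = 17.3182.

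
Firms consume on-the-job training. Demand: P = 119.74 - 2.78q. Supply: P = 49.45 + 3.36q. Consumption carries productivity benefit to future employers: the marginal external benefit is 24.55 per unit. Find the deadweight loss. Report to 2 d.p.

Market equilibrium (private): 49.45 + 3.36q = 119.74 - 2.78q → q_m = 11.4479.
Social marginal benefit = demand + MEB = 144.29 - 2.78q.
Set SMB = MC: 144.29 - 2.78q = 49.45 + 3.36q → q* = 15.4463.
Between q* and q_m the wedge SMB − MC runs linearly from 0 to MEB(q_m), so the loss is a triangle.
DWL = ½ × 3.9984 × 24.5500 = 49.0804.

DWL = 49.08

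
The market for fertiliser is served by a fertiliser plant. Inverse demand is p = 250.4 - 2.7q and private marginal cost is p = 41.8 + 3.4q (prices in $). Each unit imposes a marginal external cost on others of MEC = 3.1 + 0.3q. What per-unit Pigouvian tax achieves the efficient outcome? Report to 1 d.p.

tax = $12.7 per unit

Social marginal cost = private MC + MEC = 44.9 + 3.7q.
Set SMC = demand: 44.9 + 3.7q = 250.4 - 2.7q → q* = 32.1094.
The Pigouvian tax equals MEC at q*: 3.1 + 0.3×32.1094 = 12.7328.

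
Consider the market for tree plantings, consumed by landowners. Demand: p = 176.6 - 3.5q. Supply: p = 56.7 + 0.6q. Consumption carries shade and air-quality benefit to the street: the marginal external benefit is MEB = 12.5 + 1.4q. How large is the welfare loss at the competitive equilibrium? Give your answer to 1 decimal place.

Market equilibrium (private): 56.7 + 0.6q = 176.6 - 3.5q → q_m = 29.2439.
Social marginal benefit = demand + MEB = 189.1 - 2.1q.
Set SMB = MC: 189.1 - 2.1q = 56.7 + 0.6q → q* = 49.0370.
Between q* and q_m the wedge SMB − MC runs linearly from 0 to MEB(q_m), so the loss is a triangle.
DWL = ½ × 19.7931 × 53.4415 = 528.8865.

DWL = 528.9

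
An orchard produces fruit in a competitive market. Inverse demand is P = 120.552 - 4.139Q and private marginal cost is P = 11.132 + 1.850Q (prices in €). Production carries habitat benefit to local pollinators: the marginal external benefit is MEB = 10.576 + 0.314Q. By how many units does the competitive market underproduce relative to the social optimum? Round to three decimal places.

Market equilibrium (private): 11.132 + 1.850Q = 120.552 - 4.139Q → Q_m = 18.2702.
Social marginal cost = private MC − MEB = 0.556 + 1.536Q.
Set SMC = demand: 0.556 + 1.536Q = 120.552 - 4.139Q → Q* = 21.1447.
Gap = |18.2702 − 21.1447| = 2.8745.

2.875 units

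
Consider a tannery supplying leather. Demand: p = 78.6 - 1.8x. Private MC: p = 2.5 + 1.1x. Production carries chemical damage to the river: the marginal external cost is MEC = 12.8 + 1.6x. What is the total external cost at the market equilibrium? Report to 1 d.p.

886.8

Market equilibrium (private): 2.5 + 1.1x = 78.6 - 1.8x → x_m = 26.2414.
Total external cost = ∫₀^{x_m} (12.8 + 1.6x) dx = 12.8×26.2414 + ½×1.6×26.2414² = 886.7788.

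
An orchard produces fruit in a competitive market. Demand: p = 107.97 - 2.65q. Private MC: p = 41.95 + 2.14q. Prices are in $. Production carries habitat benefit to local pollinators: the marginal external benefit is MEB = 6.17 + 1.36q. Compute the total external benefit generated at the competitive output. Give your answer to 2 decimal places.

Market equilibrium (private): 41.95 + 2.14q = 107.97 - 2.65q → q_m = 13.7829.
Total external benefit = ∫₀^{q_m} (6.17 + 1.36q) dq = 6.17×13.7829 + ½×1.36×13.7829² = 214.2190.

$214.22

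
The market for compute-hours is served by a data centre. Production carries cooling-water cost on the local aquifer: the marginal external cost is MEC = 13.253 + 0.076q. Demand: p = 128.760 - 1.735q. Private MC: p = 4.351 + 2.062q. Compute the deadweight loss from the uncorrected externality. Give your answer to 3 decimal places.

Market equilibrium (private): 4.351 + 2.062q = 128.760 - 1.735q → q_m = 32.7651.
Social marginal cost = private MC + MEC = 17.604 + 2.138q.
Set SMC = demand: 17.604 + 2.138q = 128.760 - 1.735q → q* = 28.7002.
The welfare-loss triangle has base |q_m − q*| and height MEC(q_m) (the vertical gap between SMC and demand is zero at q* and MEC at q_m).
DWL = ½ × 4.0649 × 15.7431 = 31.9971.

DWL = 31.997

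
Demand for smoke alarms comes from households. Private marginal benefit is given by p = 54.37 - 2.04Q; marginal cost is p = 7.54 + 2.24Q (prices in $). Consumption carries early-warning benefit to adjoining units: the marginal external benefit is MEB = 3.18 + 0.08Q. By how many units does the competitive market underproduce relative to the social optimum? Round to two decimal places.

0.97 units

Market equilibrium (private): 7.54 + 2.24Q = 54.37 - 2.04Q → Q_m = 10.9416.
Social marginal benefit = demand + MEB = 57.55 - 1.96Q.
Set SMB = MC: 57.55 - 1.96Q = 7.54 + 2.24Q → Q* = 11.9071.
Gap = |10.9416 − 11.9071| = 0.9655.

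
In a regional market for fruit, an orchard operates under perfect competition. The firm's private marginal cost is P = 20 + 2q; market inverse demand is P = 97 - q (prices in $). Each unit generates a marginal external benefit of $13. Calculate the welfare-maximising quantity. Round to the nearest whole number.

q* = 30

Social marginal cost = private MC − MEB = 7 + 2q.
Set SMC = demand: 7 + 2q = 97 - q → q* = 30.0000.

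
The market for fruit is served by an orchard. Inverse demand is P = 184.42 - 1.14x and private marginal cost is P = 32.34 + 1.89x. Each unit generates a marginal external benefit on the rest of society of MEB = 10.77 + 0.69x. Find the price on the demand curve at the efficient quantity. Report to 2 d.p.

P = 105.08

Social marginal cost = private MC − MEB = 21.57 + 1.20x.
Set SMC = demand: 21.57 + 1.20x = 184.42 - 1.14x → x* = 69.5940.
Consumer price on the demand curve at x*: 184.42 − 1.14×69.5940 = 105.0828.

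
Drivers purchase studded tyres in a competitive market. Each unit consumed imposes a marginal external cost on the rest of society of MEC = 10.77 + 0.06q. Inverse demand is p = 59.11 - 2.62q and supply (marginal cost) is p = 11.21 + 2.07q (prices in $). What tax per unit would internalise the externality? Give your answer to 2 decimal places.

Social marginal benefit = demand − MEC = 48.34 - 2.68q.
Set SMB = MC: 48.34 - 2.68q = 11.21 + 2.07q → q* = 7.8168.
The Pigouvian tax equals MEC at q*: 10.77 + 0.06×7.8168 = 11.2390.

tax = $11.24 per unit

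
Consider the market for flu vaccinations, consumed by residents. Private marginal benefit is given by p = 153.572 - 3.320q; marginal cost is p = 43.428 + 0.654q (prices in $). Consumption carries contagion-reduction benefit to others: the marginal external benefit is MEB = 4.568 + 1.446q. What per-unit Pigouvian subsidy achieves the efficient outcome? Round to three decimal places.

Social marginal benefit = demand + MEB = 158.140 - 1.874q.
Set SMB = MC: 158.140 - 1.874q = 43.428 + 0.654q → q* = 45.3766.
The Pigouvian subsidy equals MEB at q*: 4.568 + 1.446×45.3766 = 70.1826.

subsidy = $70.183 per unit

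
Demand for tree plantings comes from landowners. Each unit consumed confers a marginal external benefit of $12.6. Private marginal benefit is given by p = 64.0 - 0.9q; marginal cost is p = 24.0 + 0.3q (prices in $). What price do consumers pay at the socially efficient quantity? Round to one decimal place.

Social marginal benefit = demand + MEB = 76.6 - 0.9q.
Set SMB = MC: 76.6 - 0.9q = 24.0 + 0.3q → q* = 43.8333.
Consumer price on the demand curve at q*: 64.0 − 0.9×43.8333 = 24.5500.

P = $24.6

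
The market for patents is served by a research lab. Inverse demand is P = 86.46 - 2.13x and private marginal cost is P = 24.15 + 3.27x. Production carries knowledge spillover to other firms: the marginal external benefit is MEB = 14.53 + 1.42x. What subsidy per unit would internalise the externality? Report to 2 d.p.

subsidy = 41.95 per unit

Social marginal cost = private MC − MEB = 9.62 + 1.85x.
Set SMC = demand: 9.62 + 1.85x = 86.46 - 2.13x → x* = 19.3065.
The Pigouvian subsidy equals MEB at x*: 14.53 + 1.42×19.3065 = 41.9452.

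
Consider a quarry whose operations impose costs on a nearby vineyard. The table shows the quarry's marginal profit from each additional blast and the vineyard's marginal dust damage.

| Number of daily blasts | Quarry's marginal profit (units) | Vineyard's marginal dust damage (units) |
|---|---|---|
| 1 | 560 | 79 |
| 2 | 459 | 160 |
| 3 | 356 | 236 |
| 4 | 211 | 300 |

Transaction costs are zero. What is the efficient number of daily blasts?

Bargaining reaches the level where marginal profit last exceeds marginal dust damage.
That holds through level 3 (356 ≥ 236) but not at 4 (211 < 300).

3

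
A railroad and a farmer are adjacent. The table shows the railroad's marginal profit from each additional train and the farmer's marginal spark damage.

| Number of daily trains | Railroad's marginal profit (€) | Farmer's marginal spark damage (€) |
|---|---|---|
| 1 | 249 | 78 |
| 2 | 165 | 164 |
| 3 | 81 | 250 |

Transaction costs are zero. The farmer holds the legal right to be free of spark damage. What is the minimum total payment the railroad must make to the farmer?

Efficient level: marginal profit ≥ marginal spark damage through level 2, so k* = 2.
With the farmer holding the right, the railroad must at least compensate total damage at k*: 78 + 164 = 242.

€242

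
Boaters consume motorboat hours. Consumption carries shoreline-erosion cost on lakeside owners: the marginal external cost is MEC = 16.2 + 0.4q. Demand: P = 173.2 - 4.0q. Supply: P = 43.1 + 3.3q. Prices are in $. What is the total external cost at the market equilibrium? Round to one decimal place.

Market equilibrium (private): 43.1 + 3.3q = 173.2 - 4.0q → q_m = 17.8219.
Total external cost = ∫₀^{q_m} (16.2 + 0.4q) dq = 16.2×17.8219 + ½×0.4×17.8219² = 352.2388.

$352.2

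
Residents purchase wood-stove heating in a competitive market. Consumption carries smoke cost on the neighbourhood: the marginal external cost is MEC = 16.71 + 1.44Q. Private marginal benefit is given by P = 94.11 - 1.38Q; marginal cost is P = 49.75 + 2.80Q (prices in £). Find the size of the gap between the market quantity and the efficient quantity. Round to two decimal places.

5.69 units

Market equilibrium (private): 49.75 + 2.80Q = 94.11 - 1.38Q → Q_m = 10.6124.
Social marginal benefit = demand − MEC = 77.40 - 2.82Q.
Set SMB = MC: 77.40 - 2.82Q = 49.75 + 2.80Q → Q* = 4.9199.
Gap = |10.6124 − 4.9199| = 5.6925.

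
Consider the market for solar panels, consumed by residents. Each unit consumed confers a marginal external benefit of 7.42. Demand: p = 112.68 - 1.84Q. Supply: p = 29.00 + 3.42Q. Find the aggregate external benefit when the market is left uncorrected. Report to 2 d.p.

Market equilibrium (private): 29.00 + 3.42Q = 112.68 - 1.84Q → Q_m = 15.9087.
Total external benefit = MEB × Q_m = 7.42 × 15.9087 = 118.0426.

118.04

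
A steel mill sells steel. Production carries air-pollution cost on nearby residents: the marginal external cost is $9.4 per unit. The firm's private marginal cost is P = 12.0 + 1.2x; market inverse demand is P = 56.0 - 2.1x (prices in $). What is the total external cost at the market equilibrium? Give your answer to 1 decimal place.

$125.3

Market equilibrium (private): 12.0 + 1.2x = 56.0 - 2.1x → x_m = 13.3333.
Total external cost = MEC × x_m = 9.4 × 13.3333 = 125.3330.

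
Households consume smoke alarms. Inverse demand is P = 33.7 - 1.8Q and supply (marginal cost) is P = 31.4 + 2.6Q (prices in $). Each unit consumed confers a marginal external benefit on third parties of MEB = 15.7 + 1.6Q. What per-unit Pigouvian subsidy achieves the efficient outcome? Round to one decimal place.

Social marginal benefit = demand + MEB = 49.4 - 0.2Q.
Set SMB = MC: 49.4 - 0.2Q = 31.4 + 2.6Q → Q* = 6.4286.
The Pigouvian subsidy equals MEB at Q*: 15.7 + 1.6×6.4286 = 25.9858.

subsidy = $26.0 per unit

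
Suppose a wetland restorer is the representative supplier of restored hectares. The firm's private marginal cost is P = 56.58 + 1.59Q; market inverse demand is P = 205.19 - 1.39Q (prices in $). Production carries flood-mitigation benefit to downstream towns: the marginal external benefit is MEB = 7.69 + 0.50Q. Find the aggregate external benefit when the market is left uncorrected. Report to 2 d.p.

$1005.23

Market equilibrium (private): 56.58 + 1.59Q = 205.19 - 1.39Q → Q_m = 49.8691.
Total external benefit = ∫₀^{Q_m} (7.69 + 0.50Q) dQ = 7.69×49.8691 + ½×0.50×49.8691² = 1005.2252.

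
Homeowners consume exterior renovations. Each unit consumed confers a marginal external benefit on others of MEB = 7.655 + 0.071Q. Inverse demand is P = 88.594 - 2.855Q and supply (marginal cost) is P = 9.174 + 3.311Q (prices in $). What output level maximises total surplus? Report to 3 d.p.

Social marginal benefit = demand + MEB = 96.249 - 2.784Q.
Set SMB = MC: 96.249 - 2.784Q = 9.174 + 3.311Q → Q* = 14.2863.

Q* = 14.286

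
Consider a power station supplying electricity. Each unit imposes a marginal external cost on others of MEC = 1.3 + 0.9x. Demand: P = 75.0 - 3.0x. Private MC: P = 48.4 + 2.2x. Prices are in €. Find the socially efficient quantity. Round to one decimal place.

Social marginal cost = private MC + MEC = 49.7 + 3.1x.
Set SMC = demand: 49.7 + 3.1x = 75.0 - 3.0x → x* = 4.1475.

x* = 4.1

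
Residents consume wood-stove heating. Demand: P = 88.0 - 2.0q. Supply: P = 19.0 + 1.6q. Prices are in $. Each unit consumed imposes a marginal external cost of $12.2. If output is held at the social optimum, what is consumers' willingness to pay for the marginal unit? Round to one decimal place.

P = $56.4

Social marginal benefit = demand − MEC = 75.8 - 2.0q.
Set SMB = MC: 75.8 - 2.0q = 19.0 + 1.6q → q* = 15.7778.
Consumer price on the demand curve at q*: 88.0 − 2.0×15.7778 = 56.4444.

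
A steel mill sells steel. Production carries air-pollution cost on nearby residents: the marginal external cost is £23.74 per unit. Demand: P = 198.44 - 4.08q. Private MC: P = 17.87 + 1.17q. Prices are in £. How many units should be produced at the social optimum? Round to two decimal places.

Social marginal cost = private MC + MEC = 41.61 + 1.17q.
Set SMC = demand: 41.61 + 1.17q = 198.44 - 4.08q → q* = 29.8724.

q* = 29.87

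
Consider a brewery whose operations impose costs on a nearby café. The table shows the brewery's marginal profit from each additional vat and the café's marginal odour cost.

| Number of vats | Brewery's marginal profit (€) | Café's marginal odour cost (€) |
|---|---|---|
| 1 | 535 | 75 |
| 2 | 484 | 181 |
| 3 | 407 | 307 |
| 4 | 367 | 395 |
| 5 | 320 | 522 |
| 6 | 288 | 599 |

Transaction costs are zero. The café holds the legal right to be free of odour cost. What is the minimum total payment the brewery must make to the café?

€563

Efficient level: marginal profit ≥ marginal odour cost through level 3, so k* = 3.
With the café holding the right, the brewery must at least compensate total damage at k*: 75 + 181 + 307 = 563.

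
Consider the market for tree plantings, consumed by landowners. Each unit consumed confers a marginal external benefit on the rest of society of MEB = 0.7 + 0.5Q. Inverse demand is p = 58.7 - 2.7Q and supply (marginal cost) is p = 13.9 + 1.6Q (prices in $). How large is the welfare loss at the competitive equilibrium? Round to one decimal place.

Market equilibrium (private): 13.9 + 1.6Q = 58.7 - 2.7Q → Q_m = 10.4186.
Social marginal benefit = demand + MEB = 59.4 - 2.2Q.
Set SMB = MC: 59.4 - 2.2Q = 13.9 + 1.6Q → Q* = 11.9737.
Between Q* and Q_m the wedge SMB − MC runs linearly from 0 to MEB(Q_m), so the loss is a triangle.
DWL = ½ × 1.5551 × 5.9093 = 4.5948.

DWL = $4.6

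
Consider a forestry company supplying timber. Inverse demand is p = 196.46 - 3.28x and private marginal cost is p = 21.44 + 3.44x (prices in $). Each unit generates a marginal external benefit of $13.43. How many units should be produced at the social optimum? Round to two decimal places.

Social marginal cost = private MC − MEB = 8.01 + 3.44x.
Set SMC = demand: 8.01 + 3.44x = 196.46 - 3.28x → x* = 28.0432.

x* = 28.04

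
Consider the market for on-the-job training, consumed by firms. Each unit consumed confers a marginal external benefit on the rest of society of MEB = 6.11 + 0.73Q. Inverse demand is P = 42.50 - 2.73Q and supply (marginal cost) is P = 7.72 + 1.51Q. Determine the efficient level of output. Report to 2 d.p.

Social marginal benefit = demand + MEB = 48.61 - 2.00Q.
Set SMB = MC: 48.61 - 2.00Q = 7.72 + 1.51Q → Q* = 11.6496.

Q* = 11.65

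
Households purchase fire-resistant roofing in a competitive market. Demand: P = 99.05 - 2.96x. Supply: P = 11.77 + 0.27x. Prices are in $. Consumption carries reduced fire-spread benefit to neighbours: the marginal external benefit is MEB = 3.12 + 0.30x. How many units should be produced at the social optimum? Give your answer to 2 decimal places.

Social marginal benefit = demand + MEB = 102.17 - 2.66x.
Set SMB = MC: 102.17 - 2.66x = 11.77 + 0.27x → x* = 30.8532.

x* = 30.85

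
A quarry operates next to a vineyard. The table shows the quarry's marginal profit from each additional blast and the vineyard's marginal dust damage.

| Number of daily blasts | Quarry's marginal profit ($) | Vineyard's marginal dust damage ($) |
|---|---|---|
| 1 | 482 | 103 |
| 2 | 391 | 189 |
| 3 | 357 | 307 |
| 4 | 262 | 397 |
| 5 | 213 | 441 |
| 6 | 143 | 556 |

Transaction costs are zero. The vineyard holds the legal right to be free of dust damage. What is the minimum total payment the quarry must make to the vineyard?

Efficient level: marginal profit ≥ marginal dust damage through level 3, so k* = 3.
With the vineyard holding the right, the quarry must at least compensate total damage at k*: 103 + 189 + 307 = 599.

$599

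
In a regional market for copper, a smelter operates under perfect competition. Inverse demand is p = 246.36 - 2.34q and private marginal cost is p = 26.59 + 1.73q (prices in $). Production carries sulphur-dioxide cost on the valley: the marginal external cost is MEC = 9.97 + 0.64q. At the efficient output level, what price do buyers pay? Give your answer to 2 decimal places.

P = $142.13

Social marginal cost = private MC + MEC = 36.56 + 2.37q.
Set SMC = demand: 36.56 + 2.37q = 246.36 - 2.34q → q* = 44.5435.
Consumer price on the demand curve at q*: 246.36 − 2.34×44.5435 = 142.1282.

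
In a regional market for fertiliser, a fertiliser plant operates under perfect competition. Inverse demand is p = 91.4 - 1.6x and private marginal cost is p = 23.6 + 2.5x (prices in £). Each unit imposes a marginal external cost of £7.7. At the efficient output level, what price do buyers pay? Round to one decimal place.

P = £67.9

Social marginal cost = private MC + MEC = 31.3 + 2.5x.
Set SMC = demand: 31.3 + 2.5x = 91.4 - 1.6x → x* = 14.6585.
Consumer price on the demand curve at x*: 91.4 − 1.6×14.6585 = 67.9464.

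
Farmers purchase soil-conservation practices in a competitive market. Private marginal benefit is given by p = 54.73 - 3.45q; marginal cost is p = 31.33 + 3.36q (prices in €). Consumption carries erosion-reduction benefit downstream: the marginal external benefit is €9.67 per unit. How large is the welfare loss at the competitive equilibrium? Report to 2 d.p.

Market equilibrium (private): 31.33 + 3.36q = 54.73 - 3.45q → q_m = 3.4361.
Social marginal benefit = demand + MEB = 64.40 - 3.45q.
Set SMB = MC: 64.40 - 3.45q = 31.33 + 3.36q → q* = 4.8561.
The loss is the area between SMB and MC from q* to q_m; with linear curves that's a triangle of height MEB(q_m).
DWL = ½ × 1.4200 × 9.6700 = 6.8657.

DWL = €6.87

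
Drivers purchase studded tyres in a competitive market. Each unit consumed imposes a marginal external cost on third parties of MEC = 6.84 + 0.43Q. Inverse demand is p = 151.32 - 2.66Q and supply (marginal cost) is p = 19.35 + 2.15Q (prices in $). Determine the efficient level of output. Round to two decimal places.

Social marginal benefit = demand − MEC = 144.48 - 3.09Q.
Set SMB = MC: 144.48 - 3.09Q = 19.35 + 2.15Q → Q* = 23.8798.

Q* = 23.88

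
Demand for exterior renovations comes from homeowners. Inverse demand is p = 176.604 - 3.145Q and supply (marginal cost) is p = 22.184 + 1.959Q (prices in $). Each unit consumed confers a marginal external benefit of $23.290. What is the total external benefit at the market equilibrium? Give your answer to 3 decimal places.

Market equilibrium (private): 22.184 + 1.959Q = 176.604 - 3.145Q → Q_m = 30.2547.
Total external benefit = MEB × Q_m = 23.290 × 30.2547 = 704.6320.

$704.632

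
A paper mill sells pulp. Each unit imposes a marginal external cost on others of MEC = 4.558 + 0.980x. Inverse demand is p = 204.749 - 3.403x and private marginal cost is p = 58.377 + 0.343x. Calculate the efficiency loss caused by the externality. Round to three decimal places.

Market equilibrium (private): 58.377 + 0.343x = 204.749 - 3.403x → x_m = 39.0742.
Social marginal cost = private MC + MEC = 62.935 + 1.323x.
Set SMC = demand: 62.935 + 1.323x = 204.749 - 3.403x → x* = 30.0072.
Height of the DWL triangle at x_m is SMC(x_m) − demand(x_m) = MEC(x_m) = 42.8507.
DWL = ½ × 9.0670 × 42.8507 = 194.2636.

DWL = 194.264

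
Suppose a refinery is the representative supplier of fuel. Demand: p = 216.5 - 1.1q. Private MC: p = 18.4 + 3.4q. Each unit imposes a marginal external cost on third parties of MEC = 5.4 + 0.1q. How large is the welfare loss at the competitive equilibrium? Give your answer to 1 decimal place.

Market equilibrium (private): 18.4 + 3.4q = 216.5 - 1.1q → q_m = 44.0222.
Social marginal cost = private MC + MEC = 23.8 + 3.5q.
Set SMC = demand: 23.8 + 3.5q = 216.5 - 1.1q → q* = 41.8913.
Height of the DWL triangle at q_m is SMC(q_m) − demand(q_m) = MEC(q_m) = 9.8022.
DWL = ½ × 2.1309 × 9.8022 = 10.4438.

DWL = 10.4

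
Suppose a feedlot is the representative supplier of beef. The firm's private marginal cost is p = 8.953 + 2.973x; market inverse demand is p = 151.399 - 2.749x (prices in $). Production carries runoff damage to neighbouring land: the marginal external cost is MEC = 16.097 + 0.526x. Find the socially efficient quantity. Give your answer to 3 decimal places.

x* = 20.222

Social marginal cost = private MC + MEC = 25.050 + 3.499x.
Set SMC = demand: 25.050 + 3.499x = 151.399 - 2.749x → x* = 20.2223.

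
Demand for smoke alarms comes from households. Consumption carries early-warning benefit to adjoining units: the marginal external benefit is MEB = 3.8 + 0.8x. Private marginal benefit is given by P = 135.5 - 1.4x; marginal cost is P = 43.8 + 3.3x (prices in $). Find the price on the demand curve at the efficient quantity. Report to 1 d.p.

Social marginal benefit = demand + MEB = 139.3 - 0.6x.
Set SMB = MC: 139.3 - 0.6x = 43.8 + 3.3x → x* = 24.4872.
Consumer price on the demand curve at x*: 135.5 − 1.4×24.4872 = 101.2179.

P = $101.2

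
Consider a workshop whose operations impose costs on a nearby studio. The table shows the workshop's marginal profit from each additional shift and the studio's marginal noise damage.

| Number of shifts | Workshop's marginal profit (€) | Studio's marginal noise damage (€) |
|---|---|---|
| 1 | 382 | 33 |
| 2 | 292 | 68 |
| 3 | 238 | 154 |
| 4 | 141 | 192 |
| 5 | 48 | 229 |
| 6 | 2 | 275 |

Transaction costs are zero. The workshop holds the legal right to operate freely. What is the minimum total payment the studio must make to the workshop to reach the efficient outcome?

€191

Left alone the workshop would choose level 6 (marginal profit stays positive).
Efficient level: k* = 3 (marginal profit ≥ marginal noise damage through 3).
The studio must at least cover the workshop's forgone profit from cutting 6→3: 141 + 48 + 2 = 191.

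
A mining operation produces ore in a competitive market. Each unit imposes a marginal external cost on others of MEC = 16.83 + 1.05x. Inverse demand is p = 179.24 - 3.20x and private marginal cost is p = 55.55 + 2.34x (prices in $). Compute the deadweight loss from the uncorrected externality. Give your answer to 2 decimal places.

DWL = $123.06

Market equilibrium (private): 55.55 + 2.34x = 179.24 - 3.20x → x_m = 22.3267.
Social marginal cost = private MC + MEC = 72.38 + 3.39x.
Set SMC = demand: 72.38 + 3.39x = 179.24 - 3.20x → x* = 16.2155.
Between x* and x_m the wedge SMC − demand runs linearly from 0 to MEC(x_m), so the loss is a triangle.
DWL = ½ × 6.1112 × 40.2731 = 123.0585.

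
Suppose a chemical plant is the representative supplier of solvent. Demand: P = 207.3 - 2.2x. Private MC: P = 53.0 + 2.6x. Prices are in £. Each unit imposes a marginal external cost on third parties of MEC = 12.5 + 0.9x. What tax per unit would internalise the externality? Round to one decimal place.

Social marginal cost = private MC + MEC = 65.5 + 3.5x.
Set SMC = demand: 65.5 + 3.5x = 207.3 - 2.2x → x* = 24.8772.
The Pigouvian tax equals MEC at x*: 12.5 + 0.9×24.8772 = 34.8895.

tax = £34.9 per unit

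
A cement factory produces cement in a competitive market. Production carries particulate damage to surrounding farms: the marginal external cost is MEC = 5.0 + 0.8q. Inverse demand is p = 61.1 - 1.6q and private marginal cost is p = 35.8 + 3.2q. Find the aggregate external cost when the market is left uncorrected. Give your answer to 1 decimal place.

37.5

Market equilibrium (private): 35.8 + 3.2q = 61.1 - 1.6q → q_m = 5.2708.
Total external cost = ∫₀^{q_m} (5.0 + 0.8q) dq = 5.0×5.2708 + ½×0.8×5.2708² = 37.4665.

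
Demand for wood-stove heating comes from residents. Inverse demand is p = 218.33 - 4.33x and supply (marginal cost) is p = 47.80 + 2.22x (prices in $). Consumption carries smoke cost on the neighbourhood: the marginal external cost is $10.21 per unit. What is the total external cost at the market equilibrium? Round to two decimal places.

Market equilibrium (private): 47.80 + 2.22x = 218.33 - 4.33x → x_m = 26.0351.
Total external cost = MEC × x_m = 10.21 × 26.0351 = 265.8184.

$265.82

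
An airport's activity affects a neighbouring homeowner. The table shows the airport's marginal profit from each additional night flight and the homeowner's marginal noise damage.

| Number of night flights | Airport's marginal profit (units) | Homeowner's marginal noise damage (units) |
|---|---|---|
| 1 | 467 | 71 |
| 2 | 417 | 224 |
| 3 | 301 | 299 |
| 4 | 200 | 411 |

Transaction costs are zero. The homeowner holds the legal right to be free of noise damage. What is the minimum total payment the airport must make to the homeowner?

594

Efficient level: marginal profit ≥ marginal noise damage through level 3, so k* = 3.
With the homeowner holding the right, the airport must at least compensate total damage at k*: 71 + 224 + 299 = 594.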